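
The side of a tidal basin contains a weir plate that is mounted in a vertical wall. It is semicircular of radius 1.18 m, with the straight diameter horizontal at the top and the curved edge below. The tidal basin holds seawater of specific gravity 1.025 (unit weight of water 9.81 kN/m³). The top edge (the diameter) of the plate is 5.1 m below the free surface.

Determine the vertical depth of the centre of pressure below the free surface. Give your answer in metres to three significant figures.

h_p = 5.62 m

γ = 1.025 × 9.81 = 10.05525 kN/m³.
The centroid of a semicircle lies 4r/(3π) = 0.500808 m from the diameter, here below the top edge, so the centroid depth is h_c = 5.1 + 0.500808 = 5.60081 m.
A = πr²/2 = π × 1.18²/2 = 2.18718 m².
Resultant F = γ·h_c·A = 10.05525 × 5.60081 × 2.18718 = 123.177 kN.
I_c = (π/8 − 8/(9π))·r⁴ = 0.109757 × 1.18⁴ = 0.212794 m⁴.
Centre of pressure: y_p = y_c + I_c/(y_c·A) = 5.60081 + 0.212794/(5.60081 × 2.18718) = 5.60081 + 0.017371 = 5.61818 m along the plane.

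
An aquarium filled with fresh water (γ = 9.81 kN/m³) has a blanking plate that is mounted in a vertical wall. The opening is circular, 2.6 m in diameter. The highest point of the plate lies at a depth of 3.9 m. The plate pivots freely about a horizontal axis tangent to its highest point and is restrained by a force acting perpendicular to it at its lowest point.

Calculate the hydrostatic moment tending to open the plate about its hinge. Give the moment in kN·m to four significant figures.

γ = 9.81 kN/m³.
The centroid is at the centre, 1.3 m below the top of the plate, so the centroid depth is h_c = 3.9 + 1.3 = 5.2 m.
A = π(1.3)² = 5.30929 m².
Resultant F = γ·h_c·A = 9.81 × 5.2 × 5.30929 = 270.838 kN.
I_c = πr⁴/4 = π × 1.3⁴/4 = 2.24318 m⁴.
Centre of pressure: y_p = y_c + I_c/(y_c·A) = 5.2 + 2.24318/(5.2 × 5.30929) = 5.2 + 0.0812502 = 5.28125 m along the plane.
The resultant acts 1.3 + 0.0812502 = 1.38125 m (along the plate) below the hinge at the top edge, so the moment about the hinge is M = F × 1.38125 = 270.838 × 1.38125 = 374.095 kN·m.

M ≈ 374.1 kN·m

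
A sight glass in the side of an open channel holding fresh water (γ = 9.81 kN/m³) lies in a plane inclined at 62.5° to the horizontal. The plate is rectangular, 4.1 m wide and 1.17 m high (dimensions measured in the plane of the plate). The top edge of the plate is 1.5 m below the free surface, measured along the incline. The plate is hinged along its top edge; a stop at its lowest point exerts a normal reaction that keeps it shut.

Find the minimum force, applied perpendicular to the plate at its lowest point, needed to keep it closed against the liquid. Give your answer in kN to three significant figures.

γ = 9.81 kN/m³.
Let θ = 62.5° be the plate's angle to the horizontal; measure y along the incline from where the plane meets the free surface. Vertical depth h = y·sinθ with sinθ = 0.887011.
The centroid lies 1.17/2 = 0.585 m below the top edge, so y_c = 1.5 + 0.585 = 2.085 m and h_c = 2.085 × 0.887011 = 1.84942 m.
A = 4.1 × 1.17 = 4.797 m².
Resultant F = γ·h_c·A = 9.81 × 1.84942 × 4.797 = 87.0311 kN.
I_c = b·h³/12 = 4.1 × 1.17³/12 = 0.547218 m⁴.
Centre of pressure: y_p = y_c + I_c/(y_c·A) = 2.085 + 0.547218/(2.085 × 4.797) = 2.085 + 0.0547123 = 2.13971 m along the plane.
The resultant acts 0.585 + 0.0547123 = 0.639712 m (along the plate) below the hinge at the top edge, so the moment about the hinge is M = F × 0.639712 = 87.0311 × 0.639712 = 55.6748 kN·m.
A normal force at the bottom, 1.17 m from the hinge, must supply this moment: P = 55.6748/1.17 = 47.5853 kN.

P ≈ 47.6 kN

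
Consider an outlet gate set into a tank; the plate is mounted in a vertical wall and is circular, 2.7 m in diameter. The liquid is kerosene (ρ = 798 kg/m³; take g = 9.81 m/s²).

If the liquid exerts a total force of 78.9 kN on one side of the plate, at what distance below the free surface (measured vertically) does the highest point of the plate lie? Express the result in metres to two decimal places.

γ = ρg = 798 × 9.81 / 1000 = 7.82838 kN/m³.
A = π(1.35)² = 5.72555 m².
From F = γ·h_c·A, the centroid depth is h_c = 78.9/(7.82838 × 5.72555) = 1.7603 m.
The centroid is at the centre, 1.35 m below the top of the plate, so the highest point sits at h_top = 1.7603 − 1.35 = 0.4103 m below the surface.

d_top ≈ 0.41 m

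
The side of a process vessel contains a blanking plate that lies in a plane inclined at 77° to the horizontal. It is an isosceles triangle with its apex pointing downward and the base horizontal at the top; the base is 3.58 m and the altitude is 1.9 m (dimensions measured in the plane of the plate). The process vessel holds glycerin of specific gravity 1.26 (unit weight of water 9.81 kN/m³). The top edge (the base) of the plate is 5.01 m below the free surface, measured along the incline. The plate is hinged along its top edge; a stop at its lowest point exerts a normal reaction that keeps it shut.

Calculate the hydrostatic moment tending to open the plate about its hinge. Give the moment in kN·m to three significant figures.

γ = 1.26 × 9.81 = 12.3606 kN/m³.
Let θ = 77° be the plate's angle to the horizontal; measure y along the incline from where the plane meets the free surface. Vertical depth h = y·sinθ with sinθ = 0.974370.
With the apex down, the centroid sits h/3 = 1.9/3 = 0.633333 m below the base (the top edge), so y_c = 5.01 + 0.633333 = 5.64333 m and h_c = 5.64333 × 0.974370 = 5.49869 m.
A = ½ × 3.58 × 1.9 = 3.401 m².
Resultant F = γ·h_c·A = 12.3606 × 5.49869 × 3.401 = 231.156 kN.
I_c = b·h³/36 = 3.58 × 1.9³/36 = 0.682089 m⁴.
Centre of pressure: y_p = y_c + I_c/(y_c·A) = 5.64333 + 0.682089/(5.64333 × 3.401) = 5.64333 + 0.0355385 = 5.67887 m along the plane.
The resultant acts 0.633333 + 0.0355385 = 0.668872 m (along the plate) below the hinge at the top edge, so the moment about the hinge is M = F × 0.668872 = 231.156 × 0.668872 = 154.614 kN·m.

M ≈ 155 kN·m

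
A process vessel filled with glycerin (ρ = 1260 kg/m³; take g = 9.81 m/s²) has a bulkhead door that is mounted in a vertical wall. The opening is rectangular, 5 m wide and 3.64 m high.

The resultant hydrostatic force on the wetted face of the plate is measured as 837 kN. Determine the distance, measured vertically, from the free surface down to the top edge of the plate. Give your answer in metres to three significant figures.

d_top ≈ 1.90 m

γ = ρg = 1260 × 9.81 / 1000 = 12.3606 kN/m³.
A = 5 × 3.64 = 18.2 m².
From F = γ·h_c·A, the centroid depth is h_c = 837/(12.3606 × 18.2) = 3.72061 m.
The centroid lies 3.64/2 = 1.82 m below the top edge, so the top edge sits at h_top = 3.72061 − 1.82 = 1.90061 m below the surface.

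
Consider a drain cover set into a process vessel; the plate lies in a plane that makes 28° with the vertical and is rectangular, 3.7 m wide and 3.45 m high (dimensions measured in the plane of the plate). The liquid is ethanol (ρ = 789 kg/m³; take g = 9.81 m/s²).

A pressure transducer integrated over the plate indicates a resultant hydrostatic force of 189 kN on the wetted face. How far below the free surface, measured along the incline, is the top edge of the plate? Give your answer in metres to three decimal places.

γ = ρg = 789 × 9.81 / 1000 = 7.74009 kN/m³.
A = 3.7 × 3.45 = 12.765 m².
From F = γ·h_c·A, the centroid depth is h_c = 189/(7.74009 × 12.765) = 1.91291 m.
The plate makes 28° with the vertical, i.e. θ = 90° − 28° = 62° to the horizontal. Measuring y along the incline from the free-surface line, vertical depth h = y·sinθ with sinθ = 0.882948.
Along the incline, y_c = h_c/sinθ = 1.91291/0.882948 = 2.1665 m.
The centroid lies 3.45/2 = 1.725 m below the top edge, so the top edge sits at y_top = 2.1665 − 1.725 = 0.4415 m along the incline.

y_top ≈ 0.442 m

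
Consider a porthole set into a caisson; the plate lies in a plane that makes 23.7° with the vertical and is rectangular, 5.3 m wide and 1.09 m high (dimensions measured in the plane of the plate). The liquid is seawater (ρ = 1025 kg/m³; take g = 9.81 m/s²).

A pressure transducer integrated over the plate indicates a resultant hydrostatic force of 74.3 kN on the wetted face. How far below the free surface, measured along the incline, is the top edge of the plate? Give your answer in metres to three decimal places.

y_top ≈ 0.852 m

γ = ρg = 1025 × 9.81 / 1000 = 10.05525 kN/m³.
A = 5.3 × 1.09 = 5.777 m².
From F = γ·h_c·A, the centroid depth is h_c = 74.3/(10.05525 × 5.777) = 1.27907 m.
The plate makes 23.7° with the vertical, i.e. θ = 90° − 23.7° = 66.3° to the horizontal. Measuring y along the incline from the free-surface line, vertical depth h = y·sinθ with sinθ = 0.915663.
Along the incline, y_c = h_c/sinθ = 1.27907/0.915663 = 1.39688 m.
The centroid lies 1.09/2 = 0.545 m below the top edge, so the top edge sits at y_top = 1.39688 − 0.545 = 0.85188 m along the incline.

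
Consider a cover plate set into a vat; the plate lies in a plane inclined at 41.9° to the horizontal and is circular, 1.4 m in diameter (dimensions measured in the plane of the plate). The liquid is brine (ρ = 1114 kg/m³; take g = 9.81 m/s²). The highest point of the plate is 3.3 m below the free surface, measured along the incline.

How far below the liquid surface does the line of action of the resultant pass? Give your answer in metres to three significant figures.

h_p = 2.69 m

γ = ρg = 1114 × 9.81 / 1000 = 10.92834 kN/m³.
Let θ = 41.9° be the plate's angle to the horizontal; measure y along the incline from where the plane meets the free surface. Vertical depth h = y·sinθ with sinθ = 0.667833.
The centroid is at the centre, 0.7 m below the top of the plate, so y_c = 3.3 + 0.7 = 4 m and h_c = 4 × 0.667833 = 2.67133 m.
A = π(0.7)² = 1.53938 m².
Resultant F = γ·h_c·A = 10.92834 × 2.67133 × 1.53938 = 44.9394 kN.
I_c = πr⁴/4 = π × 0.7⁴/4 = 0.188574 m⁴.
Centre of pressure: y_p = y_c + I_c/(y_c·A) = 4 + 0.188574/(4 × 1.53938) = 4 + 0.030625 = 4.03062 m along the plane.
Vertically, h_p = y_p·sinθ = 4.03062 × 0.667833 = 2.69178 m.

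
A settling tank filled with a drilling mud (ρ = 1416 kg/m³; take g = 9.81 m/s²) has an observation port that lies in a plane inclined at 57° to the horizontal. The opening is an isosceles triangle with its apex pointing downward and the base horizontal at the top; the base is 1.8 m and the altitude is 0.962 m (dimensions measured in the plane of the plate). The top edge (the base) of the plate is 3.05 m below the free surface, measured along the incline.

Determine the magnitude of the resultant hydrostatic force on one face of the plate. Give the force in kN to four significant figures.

γ = ρg = 1416 × 9.81 / 1000 = 13.89096 kN/m³.
Let θ = 57° be the plate's angle to the horizontal; measure y along the incline from where the plane meets the free surface. Vertical depth h = y·sinθ with sinθ = 0.838671.
With the apex down, the centroid sits h/3 = 0.962/3 = 0.320667 m below the base (the top edge), so y_c = 3.05 + 0.320667 = 3.37067 m and h_c = 3.37067 × 0.838671 = 2.82688 m.
A = ½ × 1.8 × 0.962 = 0.8658 m².
Resultant F = γ·h_c·A = 13.89096 × 2.82688 × 0.8658 = 33.9983 kN.

F ≈ 34.00 kN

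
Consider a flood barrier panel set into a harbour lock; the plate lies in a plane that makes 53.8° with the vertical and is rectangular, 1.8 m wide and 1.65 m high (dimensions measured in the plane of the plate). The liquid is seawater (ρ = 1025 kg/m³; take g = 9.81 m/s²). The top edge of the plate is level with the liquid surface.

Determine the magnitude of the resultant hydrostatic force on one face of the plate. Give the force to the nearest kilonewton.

F ≈ 15 kN

γ = ρg = 1025 × 9.81 / 1000 = 10.05525 kN/m³.
The plate makes 53.8° with the vertical, i.e. θ = 90° − 53.8° = 36.2° to the horizontal. Measuring y along the incline from the free-surface line, vertical depth h = y·sinθ with sinθ = 0.590606.
The centroid lies 1.65/2 = 0.825 m below the top edge, so y_c = 0.825 m and h_c = 0.825 × 0.590606 = 0.48725 m.
A = 1.8 × 1.65 = 2.97 m².
Resultant F = γ·h_c·A = 10.05525 × 0.48725 × 2.97 = 14.5513 kN.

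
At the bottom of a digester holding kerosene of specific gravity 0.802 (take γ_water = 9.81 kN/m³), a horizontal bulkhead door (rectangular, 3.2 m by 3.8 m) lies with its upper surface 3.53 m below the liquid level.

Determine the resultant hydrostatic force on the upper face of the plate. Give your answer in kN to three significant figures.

γ = 0.802 × 9.81 = 7.86762 kN/m³.
The plate is horizontal, so pressure is uniform at p = γ·h = 7.86762 × 3.53 = 27.7727 kN/m².
A = 3.2 × 3.8 = 12.16 m².
F = p·A = 27.7727 × 12.16 = 337.716 kN.

F ≈ 338 kN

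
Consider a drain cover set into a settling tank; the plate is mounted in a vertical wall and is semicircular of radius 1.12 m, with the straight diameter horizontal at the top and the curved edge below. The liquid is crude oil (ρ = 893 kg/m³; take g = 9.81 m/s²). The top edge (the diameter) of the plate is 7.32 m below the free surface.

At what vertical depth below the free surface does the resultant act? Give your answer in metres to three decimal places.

γ = ρg = 893 × 9.81 / 1000 = 8.76033 kN/m³.
The centroid of a semicircle lies 4r/(3π) = 0.475343 m from the diameter, here below the top edge, so the centroid depth is h_c = 7.32 + 0.475343 = 7.79534 m.
A = πr²/2 = π × 1.12²/2 = 1.97041 m².
Resultant F = γ·h_c·A = 8.76033 × 7.79534 × 1.97041 = 134.559 kN.
I_c = (π/8 − 8/(9π))·r⁴ = 0.109757 × 1.12⁴ = 0.172705 m⁴.
Centre of pressure: y_p = y_c + I_c/(y_c·A) = 7.79534 + 0.172705/(7.79534 × 1.97041) = 7.79534 + 0.0112438 = 7.80658 m along the plane.

h_p = 7.807 m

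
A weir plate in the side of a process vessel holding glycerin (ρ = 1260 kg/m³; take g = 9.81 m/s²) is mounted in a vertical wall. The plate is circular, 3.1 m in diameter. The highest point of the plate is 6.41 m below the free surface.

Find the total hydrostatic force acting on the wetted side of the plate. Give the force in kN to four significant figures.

γ = ρg = 1260 × 9.81 / 1000 = 12.3606 kN/m³.
The centroid is at the centre, 1.55 m below the top of the plate, so the centroid depth is h_c = 6.41 + 1.55 = 7.96 m.
A = π(1.55)² = 7.54768 m².
Resultant F = γ·h_c·A = 12.3606 × 7.96 × 7.54768 = 742.619 kN.

F ≈ 742.6 kN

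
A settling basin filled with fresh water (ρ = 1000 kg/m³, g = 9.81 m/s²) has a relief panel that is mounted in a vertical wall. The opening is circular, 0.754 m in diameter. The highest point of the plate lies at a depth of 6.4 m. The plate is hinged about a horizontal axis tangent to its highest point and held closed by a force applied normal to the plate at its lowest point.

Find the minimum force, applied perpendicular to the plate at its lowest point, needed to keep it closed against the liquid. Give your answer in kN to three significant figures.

γ = ρg = 1000 × 9.81 = 9810 N/m³ = 9.81 kN/m³.
The centroid is at the centre, 0.377 m below the top of the plate, so the centroid depth is h_c = 6.4 + 0.377 = 6.777 m.
A = π(0.377)² = 0.446511 m².
Resultant F = γ·h_c·A = 9.81 × 6.777 × 0.446511 = 29.6851 kN.
I_c = πr⁴/4 = π × 0.377⁴/4 = 0.0158656 m⁴.
Centre of pressure: y_p = y_c + I_c/(y_c·A) = 6.777 + 0.0158656/(6.777 × 0.446511) = 6.777 + 0.00524308 = 6.78224 m along the plane.
The resultant acts 0.377 + 0.00524308 = 0.382243 m (along the plate) below the hinge at the top edge, so the moment about the hinge is M = F × 0.382243 = 29.6851 × 0.382243 = 11.3469 kN·m.
A normal force at the bottom, 0.754 m from the hinge, must supply this moment: P = 11.3469/0.754 = 15.0489 kN.

P ≈ 15.0 kN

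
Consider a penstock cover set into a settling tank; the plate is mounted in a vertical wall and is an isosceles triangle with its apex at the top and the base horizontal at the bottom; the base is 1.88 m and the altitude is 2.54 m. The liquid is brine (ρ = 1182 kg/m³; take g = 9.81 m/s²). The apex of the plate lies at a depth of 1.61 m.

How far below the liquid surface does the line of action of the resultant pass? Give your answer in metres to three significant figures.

h_p = 3.41 m

γ = ρg = 1182 × 9.81 / 1000 = 11.59542 kN/m³.
With the apex up, the centroid sits 2h/3 = 2 × 2.54/3 = 1.69333 m below the apex, so the centroid depth is h_c = 1.61 + 1.69333 = 3.30333 m.
A = ½ × 1.88 × 2.54 = 2.3876 m².
Resultant F = γ·h_c·A = 11.59542 × 3.30333 × 2.3876 = 91.4534 kN.
I_c = b·h³/36 = 1.88 × 2.54³/36 = 0.855769 m⁴.
Centre of pressure: y_p = y_c + I_c/(y_c·A) = 3.30333 + 0.855769/(3.30333 × 2.3876) = 3.30333 + 0.108503 = 3.41183 m along the plane.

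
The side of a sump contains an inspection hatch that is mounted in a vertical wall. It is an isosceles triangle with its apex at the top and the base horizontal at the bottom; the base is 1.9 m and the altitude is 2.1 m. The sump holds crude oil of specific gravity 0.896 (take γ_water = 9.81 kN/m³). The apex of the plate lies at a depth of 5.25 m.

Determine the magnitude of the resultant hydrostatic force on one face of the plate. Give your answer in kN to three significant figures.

F ≈ 117 kN

γ = 0.896 × 9.81 = 8.78976 kN/m³.
With the apex up, the centroid sits 2h/3 = 2 × 2.1/3 = 1.4 m below the apex, so the centroid depth is h_c = 5.25 + 1.4 = 6.65 m.
A = ½ × 1.9 × 2.1 = 1.995 m².
Resultant F = γ·h_c·A = 8.78976 × 6.65 × 1.995 = 116.612 kN.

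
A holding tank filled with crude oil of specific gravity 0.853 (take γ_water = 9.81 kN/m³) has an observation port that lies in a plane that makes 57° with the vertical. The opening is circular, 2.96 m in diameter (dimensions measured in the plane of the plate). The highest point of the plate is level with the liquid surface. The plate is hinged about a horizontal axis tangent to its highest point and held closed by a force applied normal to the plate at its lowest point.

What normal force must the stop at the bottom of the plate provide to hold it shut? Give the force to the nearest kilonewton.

γ = 0.853 × 9.81 = 8.36793 kN/m³.
The plate makes 57° with the vertical, i.e. θ = 90° − 57° = 33° to the horizontal. Measuring y along the incline from the free-surface line, vertical depth h = y·sinθ with sinθ = 0.544639.
The centroid is at the centre, 1.48 m below the top of the plate, so y_c = 1.48 m and h_c = 1.48 × 0.544639 = 0.806066 m.
A = π(1.48)² = 6.88134 m².
Resultant F = γ·h_c·A = 8.36793 × 0.806066 × 6.88134 = 46.4154 kN.
I_c = πr⁴/4 = π × 1.48⁴/4 = 3.76822 m⁴.
Centre of pressure: y_p = y_c + I_c/(y_c·A) = 1.48 + 3.76822/(1.48 × 6.88134) = 1.48 + 0.37 = 1.85 m along the plane.
The resultant acts 1.48 + 0.37 = 1.85 m (along the plate) below the hinge at the top edge, so the moment about the hinge is M = F × 1.85 = 46.4154 × 1.85 = 85.8685 kN·m.
A normal force at the bottom, 2.96 m from the hinge, must supply this moment: P = 85.8685/2.96 = 29.0096 kN.

P ≈ 29 kN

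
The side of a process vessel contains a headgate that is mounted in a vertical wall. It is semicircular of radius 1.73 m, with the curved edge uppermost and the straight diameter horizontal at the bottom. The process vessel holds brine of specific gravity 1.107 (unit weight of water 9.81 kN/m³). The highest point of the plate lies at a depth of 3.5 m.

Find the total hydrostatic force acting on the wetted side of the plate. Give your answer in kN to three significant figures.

γ = 1.107 × 9.81 = 10.85967 kN/m³.
The centroid lies 4r/(3π) = 0.734235 m above the diameter, so r − 4r/(3π) = 1.73 − 0.734235 = 0.995765 m below the topmost point, so the centroid depth is h_c = 3.5 + 0.995765 = 4.49577 m.
A = πr²/2 = π × 1.73²/2 = 4.70124 m².
Resultant F = γ·h_c·A = 10.85967 × 4.49577 × 4.70124 = 229.527 kN.

F ≈ 230 kN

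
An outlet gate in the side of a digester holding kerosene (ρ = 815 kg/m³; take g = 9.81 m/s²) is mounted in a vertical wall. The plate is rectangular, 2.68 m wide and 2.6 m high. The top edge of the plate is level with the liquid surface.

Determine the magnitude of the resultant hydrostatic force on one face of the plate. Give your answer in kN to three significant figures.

F ≈ 72.4 kN

γ = ρg = 815 × 9.81 / 1000 = 7.99515 kN/m³.
The centroid lies 2.6/2 = 1.3 m below the top edge, so the centroid depth is h_c = 1.3 m.
A = 2.68 × 2.6 = 6.968 m².
Resultant F = γ·h_c·A = 7.99515 × 1.3 × 6.968 = 72.4233 kN.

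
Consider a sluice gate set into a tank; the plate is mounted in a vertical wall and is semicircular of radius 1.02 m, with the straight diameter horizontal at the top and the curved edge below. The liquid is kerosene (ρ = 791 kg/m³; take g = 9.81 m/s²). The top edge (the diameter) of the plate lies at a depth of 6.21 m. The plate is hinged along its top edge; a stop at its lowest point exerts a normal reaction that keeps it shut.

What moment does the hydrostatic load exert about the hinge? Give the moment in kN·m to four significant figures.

γ = ρg = 791 × 9.81 / 1000 = 7.75971 kN/m³.
The centroid of a semicircle lies 4r/(3π) = 0.432901 m from the diameter, here below the top edge, so the centroid depth is h_c = 6.21 + 0.432901 = 6.6429 m.
A = πr²/2 = π × 1.02²/2 = 1.63426 m².
Resultant F = γ·h_c·A = 7.75971 × 6.6429 × 1.63426 = 84.2412 kN.
I_c = (π/8 − 8/(9π))·r⁴ = 0.109757 × 1.02⁴ = 0.118805 m⁴.
Centre of pressure: y_p = y_c + I_c/(y_c·A) = 6.6429 + 0.118805/(6.6429 × 1.63426) = 6.6429 + 0.0109435 = 6.65384 m along the plane.
The resultant acts 0.432901 + 0.0109435 = 0.443844 m (along the plate) below the hinge at the top edge, so the moment about the hinge is M = F × 0.443844 = 84.2412 × 0.443844 = 37.39 kN·m.

M ≈ 37.39 kN·m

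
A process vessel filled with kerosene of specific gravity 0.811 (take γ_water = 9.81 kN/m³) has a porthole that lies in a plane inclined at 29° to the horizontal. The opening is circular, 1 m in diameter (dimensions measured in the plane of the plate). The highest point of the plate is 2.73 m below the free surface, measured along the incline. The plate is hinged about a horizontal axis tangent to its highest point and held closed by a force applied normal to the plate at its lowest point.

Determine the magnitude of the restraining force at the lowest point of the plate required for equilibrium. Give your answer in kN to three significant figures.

P ≈ 5.08 kN

γ = 0.811 × 9.81 = 7.95591 kN/m³.
Let θ = 29° be the plate's angle to the horizontal; measure y along the incline from where the plane meets the free surface. Vertical depth h = y·sinθ with sinθ = 0.484810.
The centroid is at the centre, 0.5 m below the top of the plate, so y_c = 2.73 + 0.5 = 3.23 m and h_c = 3.23 × 0.484810 = 1.56594 m.
A = π(0.5)² = 0.785398 m².
Resultant F = γ·h_c·A = 7.95591 × 1.56594 × 0.785398 = 9.78486 kN.
I_c = πr⁴/4 = π × 0.5⁴/4 = 0.0490874 m⁴.
Centre of pressure: y_p = y_c + I_c/(y_c·A) = 3.23 + 0.0490874/(3.23 × 0.785398) = 3.23 + 0.0193499 = 3.24935 m along the plane.
The resultant acts 0.5 + 0.0193499 = 0.51935 m (along the plate) below the hinge at the top edge, so the moment about the hinge is M = F × 0.51935 = 9.78486 × 0.51935 = 5.08177 kN·m.
A normal force at the bottom, 1 m from the hinge, must supply this moment: P = 5.08177/1 = 5.08177 kN.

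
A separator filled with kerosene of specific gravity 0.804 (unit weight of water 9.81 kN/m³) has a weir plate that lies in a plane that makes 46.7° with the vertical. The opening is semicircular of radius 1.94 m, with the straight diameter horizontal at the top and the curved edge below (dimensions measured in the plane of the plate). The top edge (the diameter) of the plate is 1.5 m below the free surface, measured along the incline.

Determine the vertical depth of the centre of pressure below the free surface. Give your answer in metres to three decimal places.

γ = 0.804 × 9.81 = 7.88724 kN/m³.
The plate makes 46.7° with the vertical, i.e. θ = 90° − 46.7° = 43.3° to the horizontal. Measuring y along the incline from the free-surface line, vertical depth h = y·sinθ with sinθ = 0.685818.
The centroid of a semicircle lies 4r/(3π) = 0.823362 m from the diameter, here below the top edge, so y_c = 1.5 + 0.823362 = 2.32336 m and h_c = 2.32336 × 0.685818 = 1.5934 m.
A = πr²/2 = π × 1.94²/2 = 5.91185 m².
Resultant F = γ·h_c·A = 7.88724 × 1.5934 × 5.91185 = 74.2973 kN.
I_c = (π/8 − 8/(9π))·r⁴ = 0.109757 × 1.94⁴ = 1.55467 m⁴.
Centre of pressure: y_p = y_c + I_c/(y_c·A) = 2.32336 + 1.55467/(2.32336 × 5.91185) = 2.32336 + 0.113187 = 2.43655 m along the plane.
Vertically, h_p = y_p·sinθ = 2.43655 × 0.685818 = 1.67103 m.

h_p = 1.671 m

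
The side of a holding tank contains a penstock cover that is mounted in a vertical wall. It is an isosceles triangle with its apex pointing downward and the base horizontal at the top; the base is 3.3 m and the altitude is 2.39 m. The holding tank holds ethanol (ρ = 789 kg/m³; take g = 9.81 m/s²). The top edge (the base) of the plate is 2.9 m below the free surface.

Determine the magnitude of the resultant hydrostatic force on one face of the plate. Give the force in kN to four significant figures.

γ = ρg = 789 × 9.81 / 1000 = 7.74009 kN/m³.
With the apex down, the centroid sits h/3 = 2.39/3 = 0.796667 m below the base (the top edge), so the centroid depth is h_c = 2.9 + 0.796667 = 3.69667 m.
A = ½ × 3.3 × 2.39 = 3.9435 m².
Resultant F = γ·h_c·A = 7.74009 × 3.69667 × 3.9435 = 112.834 kN.

F ≈ 112.8 kN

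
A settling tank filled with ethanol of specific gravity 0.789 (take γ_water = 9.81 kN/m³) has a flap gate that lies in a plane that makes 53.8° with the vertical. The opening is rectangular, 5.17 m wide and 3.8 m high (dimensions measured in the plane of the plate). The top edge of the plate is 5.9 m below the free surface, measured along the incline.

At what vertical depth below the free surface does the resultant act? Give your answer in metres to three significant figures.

γ = 0.789 × 9.81 = 7.74009 kN/m³.
The plate makes 53.8° with the vertical, i.e. θ = 90° − 53.8° = 36.2° to the horizontal. Measuring y along the incline from the free-surface line, vertical depth h = y·sinθ with sinθ = 0.590606.
The centroid lies 3.8/2 = 1.9 m below the top edge, so y_c = 5.9 + 1.9 = 7.8 m and h_c = 7.8 × 0.590606 = 4.60673 m.
A = 5.17 × 3.8 = 19.646 m².
Resultant F = γ·h_c·A = 7.74009 × 4.60673 × 19.646 = 700.508 kN.
I_c = b·h³/12 = 5.17 × 3.8³/12 = 23.6407 m⁴.
Centre of pressure: y_p = y_c + I_c/(y_c·A) = 7.8 + 23.6407/(7.8 × 19.646) = 7.8 + 0.154274 = 7.95427 m along the plane.
Vertically, h_p = y_p·sinθ = 7.95427 × 0.590606 = 4.69784 m.

h_p = 4.70 m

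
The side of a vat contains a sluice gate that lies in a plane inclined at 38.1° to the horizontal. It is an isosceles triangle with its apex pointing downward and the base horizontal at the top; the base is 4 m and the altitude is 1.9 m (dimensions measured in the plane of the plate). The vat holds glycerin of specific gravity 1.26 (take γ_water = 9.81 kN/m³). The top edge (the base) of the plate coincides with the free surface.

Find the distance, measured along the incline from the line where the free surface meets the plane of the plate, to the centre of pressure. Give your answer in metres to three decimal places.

y_p = 0.950 m

γ = 1.26 × 9.81 = 12.3606 kN/m³.
Let θ = 38.1° be the plate's angle to the horizontal; measure y along the incline from where the plane meets the free surface. Vertical depth h = y·sinθ with sinθ = 0.617036.
With the apex down, the centroid sits h/3 = 1.9/3 = 0.633333 m below the base (the top edge), so y_c = 0.633333 m and h_c = 0.633333 × 0.617036 = 0.390789 m.
A = ½ × 4 × 1.9 = 3.8 m².
Resultant F = γ·h_c·A = 12.3606 × 0.390789 × 3.8 = 18.3555 kN.
I_c = b·h³/36 = 4 × 1.9³/36 = 0.762111 m⁴.
Centre of pressure: y_p = y_c + I_c/(y_c·A) = 0.633333 + 0.762111/(0.633333 × 3.8) = 0.633333 + 0.316667 = 0.95 m along the plane.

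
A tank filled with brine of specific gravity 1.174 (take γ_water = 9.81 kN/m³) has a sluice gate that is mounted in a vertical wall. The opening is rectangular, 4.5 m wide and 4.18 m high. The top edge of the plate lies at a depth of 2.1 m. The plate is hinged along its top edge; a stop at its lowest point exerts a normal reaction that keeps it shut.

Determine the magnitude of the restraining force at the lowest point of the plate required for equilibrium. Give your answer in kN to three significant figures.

γ = 1.174 × 9.81 = 11.51694 kN/m³.
The centroid lies 4.18/2 = 2.09 m below the top edge, so the centroid depth is h_c = 2.1 + 2.09 = 4.19 m.
A = 4.5 × 4.18 = 18.81 m².
Resultant F = γ·h_c·A = 11.51694 × 4.19 × 18.81 = 907.695 kN.
I_c = b·h³/12 = 4.5 × 4.18³/12 = 27.388 m⁴.
Centre of pressure: y_p = y_c + I_c/(y_c·A) = 4.19 + 27.388/(4.19 × 18.81) = 4.19 + 0.347502 = 4.5375 m along the plane.
The resultant acts 2.09 + 0.347502 = 2.4375 m (along the plate) below the hinge at the top edge, so the moment about the hinge is M = F × 2.4375 = 907.695 × 2.4375 = 2212.51 kN·m.
A normal force at the bottom, 4.18 m from the hinge, must supply this moment: P = 2212.51/4.18 = 529.309 kN.

P ≈ 529 kN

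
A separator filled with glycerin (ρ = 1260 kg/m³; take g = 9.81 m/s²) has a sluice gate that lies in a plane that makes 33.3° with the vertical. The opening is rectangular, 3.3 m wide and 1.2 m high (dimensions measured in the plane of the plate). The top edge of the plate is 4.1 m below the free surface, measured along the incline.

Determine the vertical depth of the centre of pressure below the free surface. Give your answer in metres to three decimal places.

γ = ρg = 1260 × 9.81 / 1000 = 12.3606 kN/m³.
The plate makes 33.3° with the vertical, i.e. θ = 90° − 33.3° = 56.7° to the horizontal. Measuring y along the incline from the free-surface line, vertical depth h = y·sinθ with sinθ = 0.835807.
The centroid lies 1.2/2 = 0.6 m below the top edge, so y_c = 4.1 + 0.6 = 4.7 m and h_c = 4.7 × 0.835807 = 3.92829 m.
A = 3.3 × 1.2 = 3.96 m².
Resultant F = γ·h_c·A = 12.3606 × 3.92829 × 3.96 = 192.282 kN.
I_c = b·h³/12 = 3.3 × 1.2³/12 = 0.4752 m⁴.
Centre of pressure: y_p = y_c + I_c/(y_c·A) = 4.7 + 0.4752/(4.7 × 3.96) = 4.7 + 0.0255319 = 4.72553 m along the plane.
Vertically, h_p = y_p·sinθ = 4.72553 × 0.835807 = 3.94963 m.

h_p = 3.950 m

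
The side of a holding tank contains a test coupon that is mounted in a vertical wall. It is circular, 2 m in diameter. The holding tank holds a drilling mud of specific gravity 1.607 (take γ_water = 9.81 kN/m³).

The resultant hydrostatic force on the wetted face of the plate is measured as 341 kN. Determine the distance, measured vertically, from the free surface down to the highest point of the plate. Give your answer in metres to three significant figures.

d_top ≈ 5.89 m

γ = 1.607 × 9.81 = 15.76467 kN/m³.
A = π(1)² = 3.14159 m².
From F = γ·h_c·A, the centroid depth is h_c = 341/(15.76467 × 3.14159) = 6.88525 m.
The centroid is at the centre, 1 m below the top of the plate, so the highest point sits at h_top = 6.88525 − 1 = 5.88525 m below the surface.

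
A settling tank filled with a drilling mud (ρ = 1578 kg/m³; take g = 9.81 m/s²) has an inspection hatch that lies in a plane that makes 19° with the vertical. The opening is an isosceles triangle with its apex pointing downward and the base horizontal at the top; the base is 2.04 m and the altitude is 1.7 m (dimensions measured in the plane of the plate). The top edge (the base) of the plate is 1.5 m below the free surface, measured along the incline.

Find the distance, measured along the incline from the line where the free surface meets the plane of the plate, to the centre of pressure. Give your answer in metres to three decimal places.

y_p = 2.144 m

γ = ρg = 1578 × 9.81 / 1000 = 15.48018 kN/m³.
The plate makes 19° with the vertical, i.e. θ = 90° − 19° = 71° to the horizontal. Measuring y along the incline from the free-surface line, vertical depth h = y·sinθ with sinθ = 0.945519.
With the apex down, the centroid sits h/3 = 1.7/3 = 0.566667 m below the base (the top edge), so y_c = 1.5 + 0.566667 = 2.06667 m and h_c = 2.06667 × 0.945519 = 1.95408 m.
A = ½ × 2.04 × 1.7 = 1.734 m².
Resultant F = γ·h_c·A = 15.48018 × 1.95408 × 1.734 = 52.4527 kN.
I_c = b·h³/36 = 2.04 × 1.7³/36 = 0.278403 m⁴.
Centre of pressure: y_p = y_c + I_c/(y_c·A) = 2.06667 + 0.278403/(2.06667 × 1.734) = 2.06667 + 0.077688 = 2.14436 m along the plane.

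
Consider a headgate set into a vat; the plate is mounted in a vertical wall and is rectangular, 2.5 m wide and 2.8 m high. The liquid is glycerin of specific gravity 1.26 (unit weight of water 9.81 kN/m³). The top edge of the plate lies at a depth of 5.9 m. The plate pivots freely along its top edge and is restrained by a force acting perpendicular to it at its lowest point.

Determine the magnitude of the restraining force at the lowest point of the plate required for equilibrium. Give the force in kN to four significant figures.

P ≈ 336.0 kN

γ = 1.26 × 9.81 = 12.3606 kN/m³.
The centroid lies 2.8/2 = 1.4 m below the top edge, so the centroid depth is h_c = 5.9 + 1.4 = 7.3 m.
A = 2.5 × 2.8 = 7 m².
Resultant F = γ·h_c·A = 12.3606 × 7.3 × 7 = 631.627 kN.
I_c = b·h³/12 = 2.5 × 2.8³/12 = 4.57333 m⁴.
Centre of pressure: y_p = y_c + I_c/(y_c·A) = 7.3 + 4.57333/(7.3 × 7) = 7.3 + 0.0894977 = 7.3895 m along the plane.
The resultant acts 1.4 + 0.0894977 = 1.4895 m (along the plate) below the hinge at the top edge, so the moment about the hinge is M = F × 1.4895 = 631.627 × 1.4895 = 940.808 kN·m.
A normal force at the bottom, 2.8 m from the hinge, must supply this moment: P = 940.808/2.8 = 336.003 kN.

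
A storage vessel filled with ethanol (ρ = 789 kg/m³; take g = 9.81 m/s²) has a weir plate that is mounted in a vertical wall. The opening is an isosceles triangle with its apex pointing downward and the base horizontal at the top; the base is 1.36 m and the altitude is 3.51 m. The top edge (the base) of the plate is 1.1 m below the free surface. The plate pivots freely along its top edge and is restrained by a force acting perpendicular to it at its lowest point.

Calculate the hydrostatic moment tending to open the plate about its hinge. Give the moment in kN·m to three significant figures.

M ≈ 61.7 kN·m

γ = ρg = 789 × 9.81 / 1000 = 7.74009 kN/m³.
With the apex down, the centroid sits h/3 = 3.51/3 = 1.17 m below the base (the top edge), so the centroid depth is h_c = 1.1 + 1.17 = 2.27 m.
A = ½ × 1.36 × 3.51 = 2.3868 m².
Resultant F = γ·h_c·A = 7.74009 × 2.27 × 2.3868 = 41.9361 kN.
I_c = b·h³/36 = 1.36 × 3.51³/36 = 1.63365 m⁴.
Centre of pressure: y_p = y_c + I_c/(y_c·A) = 2.27 + 1.63365/(2.27 × 2.3868) = 2.27 + 0.301521 = 2.57152 m along the plane.
The resultant acts 1.17 + 0.301521 = 1.47152 m (along the plate) below the hinge at the top edge, so the moment about the hinge is M = F × 1.47152 = 41.9361 × 1.47152 = 61.7098 kN·m.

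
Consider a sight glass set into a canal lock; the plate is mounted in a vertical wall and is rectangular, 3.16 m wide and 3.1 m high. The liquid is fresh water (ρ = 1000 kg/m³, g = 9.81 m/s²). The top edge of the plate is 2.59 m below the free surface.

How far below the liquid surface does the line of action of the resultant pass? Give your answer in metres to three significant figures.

h_p = 4.33 m

γ = ρg = 1000 × 9.81 = 9810 N/m³ = 9.81 kN/m³.
The centroid lies 3.1/2 = 1.55 m below the top edge, so the centroid depth is h_c = 2.59 + 1.55 = 4.14 m.
A = 3.16 × 3.1 = 9.796 m².
Resultant F = γ·h_c·A = 9.81 × 4.14 × 9.796 = 397.849 kN.
I_c = b·h³/12 = 3.16 × 3.1³/12 = 7.84496 m⁴.
Centre of pressure: y_p = y_c + I_c/(y_c·A) = 4.14 + 7.84496/(4.14 × 9.796) = 4.14 + 0.193438 = 4.33344 m along the plane.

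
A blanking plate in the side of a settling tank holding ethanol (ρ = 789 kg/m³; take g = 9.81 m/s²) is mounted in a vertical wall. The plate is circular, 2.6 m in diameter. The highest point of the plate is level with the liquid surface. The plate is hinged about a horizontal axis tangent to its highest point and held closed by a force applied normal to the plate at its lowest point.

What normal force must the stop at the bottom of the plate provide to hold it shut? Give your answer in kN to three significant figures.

P ≈ 33.4 kN

γ = ρg = 789 × 9.81 / 1000 = 7.74009 kN/m³.
The centroid is at the centre, 1.3 m below the top of the plate, so the centroid depth is h_c = 1.3 m.
A = π(1.3)² = 5.30929 m².
Resultant F = γ·h_c·A = 7.74009 × 1.3 × 5.30929 = 53.4227 kN.
I_c = πr⁴/4 = π × 1.3⁴/4 = 2.24318 m⁴.
Centre of pressure: y_p = y_c + I_c/(y_c·A) = 1.3 + 2.24318/(1.3 × 5.30929) = 1.3 + 0.325001 = 1.625 m along the plane.
The resultant acts 1.3 + 0.325001 = 1.625 m (along the plate) below the hinge at the top edge, so the moment about the hinge is M = F × 1.625 = 53.4227 × 1.625 = 86.8119 kN·m.
A normal force at the bottom, 2.6 m from the hinge, must supply this moment: P = 86.8119/2.6 = 33.3892 kN.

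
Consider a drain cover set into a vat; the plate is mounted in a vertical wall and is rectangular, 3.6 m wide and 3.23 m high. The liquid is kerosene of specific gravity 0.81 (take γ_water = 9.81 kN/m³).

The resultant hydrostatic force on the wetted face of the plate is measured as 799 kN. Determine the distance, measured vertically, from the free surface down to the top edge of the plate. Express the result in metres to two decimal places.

d_top ≈ 7.03 m

γ = 0.81 × 9.81 = 7.9461 kN/m³.
A = 3.6 × 3.23 = 11.628 m².
From F = γ·h_c·A, the centroid depth is h_c = 799/(7.9461 × 11.628) = 8.64744 m.
The centroid lies 3.23/2 = 1.615 m below the top edge, so the top edge sits at h_top = 8.64744 − 1.615 = 7.03244 m below the surface.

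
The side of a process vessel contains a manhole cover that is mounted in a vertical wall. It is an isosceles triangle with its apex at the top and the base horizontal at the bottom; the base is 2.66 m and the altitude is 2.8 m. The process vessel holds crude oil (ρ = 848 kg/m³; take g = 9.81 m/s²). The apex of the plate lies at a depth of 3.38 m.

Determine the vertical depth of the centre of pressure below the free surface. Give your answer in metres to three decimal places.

γ = ρg = 848 × 9.81 / 1000 = 8.31888 kN/m³.
With the apex up, the centroid sits 2h/3 = 2 × 2.8/3 = 1.86667 m below the apex, so the centroid depth is h_c = 3.38 + 1.86667 = 5.24667 m.
A = ½ × 2.66 × 2.8 = 3.724 m².
Resultant F = γ·h_c·A = 8.31888 × 5.24667 × 3.724 = 162.539 kN.
I_c = b·h³/36 = 2.66 × 2.8³/36 = 1.62201 m⁴.
Centre of pressure: y_p = y_c + I_c/(y_c·A) = 5.24667 + 1.62201/(5.24667 × 3.724) = 5.24667 + 0.0830157 = 5.32969 m along the plane.

h_p = 5.330 m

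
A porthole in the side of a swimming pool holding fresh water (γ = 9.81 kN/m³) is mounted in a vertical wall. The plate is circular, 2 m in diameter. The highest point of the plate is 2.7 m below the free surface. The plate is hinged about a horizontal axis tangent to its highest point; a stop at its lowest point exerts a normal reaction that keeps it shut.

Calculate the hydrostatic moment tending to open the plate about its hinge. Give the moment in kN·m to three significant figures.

M ≈ 122 kN·m

γ = 9.81 kN/m³.
The centroid is at the centre, 1 m below the top of the plate, so the centroid depth is h_c = 2.7 + 1 = 3.7 m.
A = π(1)² = 3.14159 m².
Resultant F = γ·h_c·A = 9.81 × 3.7 × 3.14159 = 114.03 kN.
I_c = πr⁴/4 = π × 1⁴/4 = 0.785398 m⁴.
Centre of pressure: y_p = y_c + I_c/(y_c·A) = 3.7 + 0.785398/(3.7 × 3.14159) = 3.7 + 0.0675676 = 3.76757 m along the plane.
The resultant acts 1 + 0.0675676 = 1.06757 m (along the plate) below the hinge at the top edge, so the moment about the hinge is M = F × 1.06757 = 114.03 × 1.06757 = 121.735 kN·m.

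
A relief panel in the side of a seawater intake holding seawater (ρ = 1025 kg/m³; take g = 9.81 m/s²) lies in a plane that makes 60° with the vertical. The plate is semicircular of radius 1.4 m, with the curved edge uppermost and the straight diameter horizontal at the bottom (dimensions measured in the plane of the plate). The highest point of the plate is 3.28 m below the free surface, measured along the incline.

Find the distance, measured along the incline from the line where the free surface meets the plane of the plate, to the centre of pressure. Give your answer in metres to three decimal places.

γ = ρg = 1025 × 9.81 / 1000 = 10.05525 kN/m³.
The plate makes 60° with the vertical, i.e. θ = 90° − 60° = 30° to the horizontal. Measuring y along the incline from the free-surface line, vertical depth h = y·sinθ with sinθ = 0.500000.
The centroid lies 4r/(3π) = 0.594178 m above the diameter, so r − 4r/(3π) = 1.4 − 0.594178 = 0.805822 m below the topmost point, so y_c = 3.28 + 0.805822 = 4.08582 m and h_c = 4.08582 × 0.500000 = 2.04291 m.
A = πr²/2 = π × 1.4²/2 = 3.07876 m².
Resultant F = γ·h_c·A = 10.05525 × 2.04291 × 3.07876 = 63.2438 kN.
I_c = (π/8 − 8/(9π))·r⁴ = 0.109757 × 1.4⁴ = 0.421642 m⁴.
Centre of pressure: y_p = y_c + I_c/(y_c·A) = 4.08582 + 0.421642/(4.08582 × 3.07876) = 4.08582 + 0.0335188 = 4.11934 m along the plane.

y_p = 4.119 m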